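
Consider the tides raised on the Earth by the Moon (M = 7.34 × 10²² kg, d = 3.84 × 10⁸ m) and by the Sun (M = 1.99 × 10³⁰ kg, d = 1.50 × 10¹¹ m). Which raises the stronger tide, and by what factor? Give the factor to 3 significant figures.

The tide-raising term goes as M/d³ (the gradient of a 1/d² field).
The Moon: (7.34 × 10²²) / (3.84 × 10⁸)³ = 1.296 × 10⁻³
The Sun: (1.99 × 10³⁰) / (1.50 × 10¹¹)³ = 5.896 × 10⁻⁴
Ratio (larger/smaller) = 2.20

The Moon, by a factor of ≈ 2.20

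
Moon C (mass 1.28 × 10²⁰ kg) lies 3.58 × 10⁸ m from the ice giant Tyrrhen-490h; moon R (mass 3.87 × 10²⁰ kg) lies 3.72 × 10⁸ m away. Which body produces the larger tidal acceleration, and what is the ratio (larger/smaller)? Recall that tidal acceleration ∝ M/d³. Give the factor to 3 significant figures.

Moon R, by a factor of ≈ 2.69

Tidal stretch scales as M/d³; compute that for each body.
Moon C: (1.28 × 10²⁰) / (3.58 × 10⁸)³ = 2.790 × 10⁻⁶
Moon R: (3.87 × 10²⁰) / (3.72 × 10⁸)³ = 7.518 × 10⁻⁶
Ratio (larger/smaller) = 2.69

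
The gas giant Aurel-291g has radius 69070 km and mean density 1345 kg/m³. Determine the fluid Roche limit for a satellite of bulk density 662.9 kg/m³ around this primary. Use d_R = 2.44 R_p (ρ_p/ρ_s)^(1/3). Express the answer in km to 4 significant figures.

2.134 × 10⁵ km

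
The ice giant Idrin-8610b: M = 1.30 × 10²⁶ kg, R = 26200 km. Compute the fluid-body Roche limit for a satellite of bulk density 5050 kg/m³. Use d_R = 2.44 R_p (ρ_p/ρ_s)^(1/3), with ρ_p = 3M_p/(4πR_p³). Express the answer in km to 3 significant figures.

44700 km

ρ_p = 3M_p/(4πR_p³) = 3 × (1.30 × 10²⁶) / (4π × (2.62 × 10⁷ m)³) = 1730 kg/m³
d_R = 2.44 × 26200 km × (1730/5050)^(1/3)
    = 44700 km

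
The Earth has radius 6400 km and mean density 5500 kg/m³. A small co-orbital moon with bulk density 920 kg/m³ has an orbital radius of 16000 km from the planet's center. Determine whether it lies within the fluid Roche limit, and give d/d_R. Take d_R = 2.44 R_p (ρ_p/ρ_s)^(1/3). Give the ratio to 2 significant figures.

inside; d/d_R ≈ 0.56

d_R = 2.44 × (6400 km) × (5500/920)^(1/3) = 28340 km
d/d_R = (16000) / (28340) = 0.56
Since d/d_R < 1, the body is inside the Roche limit.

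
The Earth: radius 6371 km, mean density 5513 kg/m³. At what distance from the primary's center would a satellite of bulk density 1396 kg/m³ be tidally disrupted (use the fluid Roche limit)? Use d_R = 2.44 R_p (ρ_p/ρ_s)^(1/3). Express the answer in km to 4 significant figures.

d_R = 2.44 × 6371 km × (5513/1396)^(1/3)
    = 24570 km

24570 km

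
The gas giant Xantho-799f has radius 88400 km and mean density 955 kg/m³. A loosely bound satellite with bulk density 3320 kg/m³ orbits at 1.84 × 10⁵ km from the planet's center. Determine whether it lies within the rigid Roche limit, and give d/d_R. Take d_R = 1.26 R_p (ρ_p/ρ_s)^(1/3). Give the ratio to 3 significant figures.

outside; d/d_R ≈ 2.50

d_R = 1.26 × (88400 km) × (955/3320)^(1/3) = 73530 km
d/d_R = (1.84 × 10⁵) / (73530) = 2.50
Since d/d_R > 1, the body is outside the Roche limit.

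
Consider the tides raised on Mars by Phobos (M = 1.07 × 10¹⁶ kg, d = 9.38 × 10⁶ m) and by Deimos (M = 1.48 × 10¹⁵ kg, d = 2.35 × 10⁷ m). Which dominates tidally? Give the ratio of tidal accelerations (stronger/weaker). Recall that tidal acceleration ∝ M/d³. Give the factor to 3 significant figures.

Tidal acceleration ∝ M/d³, so compare M/d³ for each.
Phobos: (1.07 × 10¹⁶) / (9.38 × 10⁶)³ = 1.297 × 10⁻⁵
Deimos: (1.48 × 10¹⁵) / (2.35 × 10⁷)³ = 1.140 × 10⁻⁷
Ratio (larger/smaller) = 114

Phobos, by a factor of ≈ 114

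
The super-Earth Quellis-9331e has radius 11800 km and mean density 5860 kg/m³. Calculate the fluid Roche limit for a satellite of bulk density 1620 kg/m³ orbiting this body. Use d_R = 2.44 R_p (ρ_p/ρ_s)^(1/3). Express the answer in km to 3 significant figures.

d_R = 2.44 × 11800 km × (5860/1620)^(1/3)
    = 44200 km

44200 km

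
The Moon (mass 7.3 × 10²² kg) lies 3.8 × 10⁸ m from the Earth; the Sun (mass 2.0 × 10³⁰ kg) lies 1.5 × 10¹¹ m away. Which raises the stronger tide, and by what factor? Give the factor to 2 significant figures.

The tide-raising term goes as M/d³ (the gradient of a 1/d² field).
The Moon: (7.3 × 10²²) / (3.8 × 10⁸)³ = 1.330 × 10⁻³
The Sun: (2.0 × 10³⁰) / (1.5 × 10¹¹)³ = 5.926 × 10⁻⁴
Ratio (larger/smaller) = 2.2

The Moon, by a factor of ≈ 2.2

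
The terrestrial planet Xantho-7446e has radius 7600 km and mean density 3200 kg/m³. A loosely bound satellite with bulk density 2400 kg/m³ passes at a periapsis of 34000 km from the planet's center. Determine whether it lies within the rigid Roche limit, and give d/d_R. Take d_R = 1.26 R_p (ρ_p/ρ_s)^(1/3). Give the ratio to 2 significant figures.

outside; d/d_R ≈ 3.2

d_R = 1.26 × (7600 km) × (3200/2400)^(1/3) = 10540 km
d/d_R = (34000) / (10540) = 3.2
Since d/d_R > 1, the body is outside the Roche limit.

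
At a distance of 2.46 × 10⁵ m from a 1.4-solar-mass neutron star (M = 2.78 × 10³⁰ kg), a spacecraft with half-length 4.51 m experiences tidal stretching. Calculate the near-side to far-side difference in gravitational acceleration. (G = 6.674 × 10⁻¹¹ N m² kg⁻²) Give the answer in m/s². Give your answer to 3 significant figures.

2.25 × 10⁵ m/s²

a_tidal = 4GMr/d³
        = 4 × (6.674 × 10⁻¹¹) × (2.78 × 10³⁰) × (4.51) / (2.46 × 10⁵)³
        = 2.25 × 10⁵ m/s²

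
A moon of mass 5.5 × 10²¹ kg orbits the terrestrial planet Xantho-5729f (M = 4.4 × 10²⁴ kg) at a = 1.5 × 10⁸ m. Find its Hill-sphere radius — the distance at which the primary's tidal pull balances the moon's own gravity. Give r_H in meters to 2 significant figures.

r_H ≈ a (m/3M)^(1/3)
    = (1.5 × 10⁸) × (5.5 × 10²¹ / (3 × 4.4 × 10²⁴))^(1/3)
    = 1.1 × 10⁷ m

1.1 × 10⁷ m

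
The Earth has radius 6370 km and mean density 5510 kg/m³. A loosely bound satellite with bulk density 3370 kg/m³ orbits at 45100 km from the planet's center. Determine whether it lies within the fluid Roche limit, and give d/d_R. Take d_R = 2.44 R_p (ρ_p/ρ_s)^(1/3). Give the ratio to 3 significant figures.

outside; d/d_R ≈ 2.46

d_R = 2.44 × (6370 km) × (5510/3370)^(1/3) = 18310 km
d/d_R = (45100) / (18310) = 2.46
Since d/d_R > 1, the body is outside the Roche limit.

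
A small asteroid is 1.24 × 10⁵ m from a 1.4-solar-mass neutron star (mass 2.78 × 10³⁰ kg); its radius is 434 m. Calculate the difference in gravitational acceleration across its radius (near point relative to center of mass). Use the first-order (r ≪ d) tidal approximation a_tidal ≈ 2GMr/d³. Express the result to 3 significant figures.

8.45 × 10⁷ m/s²

a_tidal = 2GMr/d³
        = 2 × (6.674 × 10⁻¹¹) × (2.78 × 10³⁰) × (434) / (1.24 × 10⁵)³
        = 8.45 × 10⁷ m/s²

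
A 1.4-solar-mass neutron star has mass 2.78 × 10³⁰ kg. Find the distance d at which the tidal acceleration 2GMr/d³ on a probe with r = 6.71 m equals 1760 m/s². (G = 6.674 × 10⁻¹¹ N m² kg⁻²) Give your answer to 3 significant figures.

1.12 × 10⁶ m

2GMr/d³ = a_tidal  ⇒  d = (2GMr / a_tidal)^(1/3)
d = (2 × 6.674×10⁻¹¹ × (2.78 × 10³⁰) × (6.71) / (1760))^(1/3)
  = 1.12 × 10⁶ m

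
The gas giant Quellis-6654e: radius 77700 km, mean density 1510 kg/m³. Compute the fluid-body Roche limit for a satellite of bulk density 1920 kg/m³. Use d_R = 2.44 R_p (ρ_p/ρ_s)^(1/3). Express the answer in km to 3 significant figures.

1.75 × 10⁵ km

d_R = 2.44 × 77700 km × (1510/1920)^(1/3)
    = 1.75 × 10⁵ km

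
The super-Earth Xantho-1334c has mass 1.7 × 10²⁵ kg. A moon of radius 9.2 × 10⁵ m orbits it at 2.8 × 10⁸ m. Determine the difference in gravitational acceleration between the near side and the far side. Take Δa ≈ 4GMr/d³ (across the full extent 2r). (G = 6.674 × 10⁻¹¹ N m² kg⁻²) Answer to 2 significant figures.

The field gradient is 2GM/d³; across the full diameter 2r the difference is 4GMr/d³.
a_tidal = 4GMr/d³
        = 4 × (6.674 × 10⁻¹¹) × (1.7 × 10²⁵) × (9.2 × 10⁵) / (2.8 × 10⁸)³
        = 1.9 × 10⁻⁴ m/s²

1.9 × 10⁻⁴ m/s²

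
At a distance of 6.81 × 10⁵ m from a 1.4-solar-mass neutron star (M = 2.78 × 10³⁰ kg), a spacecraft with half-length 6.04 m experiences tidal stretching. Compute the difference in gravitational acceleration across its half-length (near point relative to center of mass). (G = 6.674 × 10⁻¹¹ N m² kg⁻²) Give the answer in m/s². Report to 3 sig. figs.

7.10 × 10³ m/s²

Δg = 2GMr/d³
   = 2 × (6.674 × 10⁻¹¹) × (2.78 × 10³⁰) × (6.04) / (6.81 × 10⁵)³
   = 7.10 × 10³ m/s²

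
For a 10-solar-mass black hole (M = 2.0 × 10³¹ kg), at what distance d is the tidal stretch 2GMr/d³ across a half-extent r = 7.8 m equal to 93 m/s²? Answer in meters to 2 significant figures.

6.1 × 10⁶ m

2GMr/d³ = a_tidal  ⇒  d = (2GMr / a_tidal)^(1/3)
d = (2 × 6.674×10⁻¹¹ × (2.0 × 10³¹) × (7.8) / (93))^(1/3)
  = 6.1 × 10⁶ m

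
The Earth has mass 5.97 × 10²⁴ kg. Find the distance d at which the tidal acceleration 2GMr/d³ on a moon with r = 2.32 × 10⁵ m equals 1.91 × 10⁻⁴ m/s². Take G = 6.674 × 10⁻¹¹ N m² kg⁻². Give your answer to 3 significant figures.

2GMr/d³ = a_tidal  ⇒  d = (2GMr / a_tidal)^(1/3)
d = (2 × 6.674×10⁻¹¹ × (5.97 × 10²⁴) × (2.32 × 10⁵) / (1.91 × 10⁻⁴))^(1/3)
  = 9.89 × 10⁷ m

9.89 × 10⁷ m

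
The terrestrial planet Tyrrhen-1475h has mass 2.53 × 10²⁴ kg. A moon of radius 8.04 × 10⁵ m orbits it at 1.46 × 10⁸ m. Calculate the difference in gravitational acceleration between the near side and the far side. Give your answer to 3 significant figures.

Near-to-far spans 2r, so the tidal difference is twice the near-to-center value: 4GMr/d³.
a_tidal = 4GMr/d³
        = 4 × (6.674 × 10⁻¹¹) × (2.53 × 10²⁴) × (8.04 × 10⁵) / (1.46 × 10⁸)³
        = 1.74 × 10⁻⁴ m/s²

1.74 × 10⁻⁴ m/s²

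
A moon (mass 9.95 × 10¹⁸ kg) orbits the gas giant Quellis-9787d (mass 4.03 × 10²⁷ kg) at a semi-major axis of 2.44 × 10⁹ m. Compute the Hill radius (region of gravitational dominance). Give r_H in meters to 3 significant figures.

r_H ≈ a (m/3M)^(1/3)
    = (2.44 × 10⁹) × (9.95 × 10¹⁸ / (3 × 4.03 × 10²⁷))^(1/3)
    = 2.29 × 10⁶ m

2.29 × 10⁶ m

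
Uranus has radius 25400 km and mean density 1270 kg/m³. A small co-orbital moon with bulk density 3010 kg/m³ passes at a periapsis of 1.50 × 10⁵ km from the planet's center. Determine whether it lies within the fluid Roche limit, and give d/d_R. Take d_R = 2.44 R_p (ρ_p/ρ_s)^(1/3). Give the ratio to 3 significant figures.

outside; d/d_R ≈ 3.23

d_R = 2.44 × (25400 km) × (1270/3010)^(1/3) = 46480 km
d/d_R = (1.50 × 10⁵) / (46480) = 3.23
Since d/d_R > 1, the body is outside the Roche limit.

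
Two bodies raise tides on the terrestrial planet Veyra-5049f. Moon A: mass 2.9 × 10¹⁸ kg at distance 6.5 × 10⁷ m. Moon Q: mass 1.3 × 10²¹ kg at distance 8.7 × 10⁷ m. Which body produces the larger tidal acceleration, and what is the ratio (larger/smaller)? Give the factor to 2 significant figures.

Moon Q, by a factor of ≈ 190

The tide-raising term goes as M/d³ (the gradient of a 1/d² field).
Moon A: (2.9 × 10¹⁸) / (6.5 × 10⁷)³ = 1.056 × 10⁻⁵
Moon Q: (1.3 × 10²¹) / (8.7 × 10⁷)³ = 1.974 × 10⁻³
Ratio (larger/smaller) = 190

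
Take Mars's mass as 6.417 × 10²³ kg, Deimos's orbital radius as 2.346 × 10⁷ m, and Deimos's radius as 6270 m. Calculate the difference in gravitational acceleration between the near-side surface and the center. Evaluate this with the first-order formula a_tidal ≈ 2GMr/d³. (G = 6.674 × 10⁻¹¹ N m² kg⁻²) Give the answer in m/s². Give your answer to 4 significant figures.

4.159 × 10⁻⁵ m/s²

Differencing GM/(d−r)² and GM/d² to first order in r/d gives 2GMr/d³.
a_tidal = 2GMr/d³
        = 2 × (6.674 × 10⁻¹¹) × (6.417 × 10²³) × (6270) / (2.346 × 10⁷)³
        = 4.159 × 10⁻⁵ m/s²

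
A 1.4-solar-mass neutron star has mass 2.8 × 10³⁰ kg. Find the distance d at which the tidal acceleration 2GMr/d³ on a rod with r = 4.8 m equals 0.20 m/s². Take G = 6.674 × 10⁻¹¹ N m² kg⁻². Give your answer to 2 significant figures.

2GMr/d³ = a_tidal  ⇒  d = (2GMr / a_tidal)^(1/3)
d = (2 × 6.674×10⁻¹¹ × (2.8 × 10³⁰) × (4.8) / (0.20))^(1/3)
  = 2.1 × 10⁷ m

2.1 × 10⁷ m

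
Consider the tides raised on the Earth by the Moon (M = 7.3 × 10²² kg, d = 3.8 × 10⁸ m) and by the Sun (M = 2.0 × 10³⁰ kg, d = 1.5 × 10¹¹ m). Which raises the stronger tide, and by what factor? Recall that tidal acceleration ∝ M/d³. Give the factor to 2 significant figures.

The tide-raising term goes as M/d³ (the gradient of a 1/d² field).
The Moon: (7.3 × 10²²) / (3.8 × 10⁸)³ = 1.330 × 10⁻³
The Sun: (2.0 × 10³⁰) / (1.5 × 10¹¹)³ = 5.926 × 10⁻⁴
Ratio (larger/smaller) = 2.2

The Moon, by a factor of ≈ 2.2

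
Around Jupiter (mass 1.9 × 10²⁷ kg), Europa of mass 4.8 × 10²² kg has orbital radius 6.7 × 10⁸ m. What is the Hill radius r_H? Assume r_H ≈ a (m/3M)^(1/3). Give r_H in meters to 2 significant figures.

1.4 × 10⁷ m

r_H ≈ a (m/3M)^(1/3)
    = (6.7 × 10⁸) × (4.8 × 10²² / (3 × 1.9 × 10²⁷))^(1/3)
    = 1.4 × 10⁷ m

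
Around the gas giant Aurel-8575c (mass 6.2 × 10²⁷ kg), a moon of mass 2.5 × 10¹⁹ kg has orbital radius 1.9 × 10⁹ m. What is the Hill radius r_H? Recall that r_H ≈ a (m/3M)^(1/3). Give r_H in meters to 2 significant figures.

2.1 × 10⁶ m

r_H ≈ a (m/3M)^(1/3)
    = (1.9 × 10⁹) × (2.5 × 10¹⁹ / (3 × 6.2 × 10²⁷))^(1/3)
    = 2.1 × 10⁶ m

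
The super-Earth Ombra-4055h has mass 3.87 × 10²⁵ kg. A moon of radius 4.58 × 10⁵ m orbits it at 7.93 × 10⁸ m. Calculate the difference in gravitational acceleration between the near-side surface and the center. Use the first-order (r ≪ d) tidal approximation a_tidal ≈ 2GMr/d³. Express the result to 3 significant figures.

4.74 × 10⁻⁶ m/s²

Differencing GM/(d−r)² and GM/d² to first order in r/d gives 2GMr/d³.
Δg = 2GMr/d³
   = 2 × (6.674 × 10⁻¹¹) × (3.87 × 10²⁵) × (4.58 × 10⁵) / (7.93 × 10⁸)³
   = 4.74 × 10⁻⁶ m/s²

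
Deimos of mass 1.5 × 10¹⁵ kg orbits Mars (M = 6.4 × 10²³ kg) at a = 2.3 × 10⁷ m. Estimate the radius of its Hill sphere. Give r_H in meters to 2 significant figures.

r_H ≈ a (m/3M)^(1/3)
    = (2.3 × 10⁷) × (1.5 × 10¹⁵ / (3 × 6.4 × 10²³))^(1/3)
    = 2.1 × 10⁴ m

2.1 × 10⁴ m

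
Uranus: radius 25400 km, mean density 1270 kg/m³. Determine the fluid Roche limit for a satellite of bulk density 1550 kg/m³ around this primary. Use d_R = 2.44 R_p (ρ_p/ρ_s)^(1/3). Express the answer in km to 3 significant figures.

d_R = 2.44 × 25400 km × (1270/1550)^(1/3)
    = 58000 km

58000 km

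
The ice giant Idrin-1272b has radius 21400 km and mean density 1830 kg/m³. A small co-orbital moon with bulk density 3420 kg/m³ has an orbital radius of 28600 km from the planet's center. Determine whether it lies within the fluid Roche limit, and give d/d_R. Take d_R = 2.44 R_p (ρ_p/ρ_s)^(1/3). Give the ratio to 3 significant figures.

d_R = 2.44 × (21400 km) × (1830/3420)^(1/3) = 42390 km
d/d_R = (28600) / (42390) = 0.675
Since d/d_R < 1, the body is inside the Roche limit.

inside; d/d_R ≈ 0.675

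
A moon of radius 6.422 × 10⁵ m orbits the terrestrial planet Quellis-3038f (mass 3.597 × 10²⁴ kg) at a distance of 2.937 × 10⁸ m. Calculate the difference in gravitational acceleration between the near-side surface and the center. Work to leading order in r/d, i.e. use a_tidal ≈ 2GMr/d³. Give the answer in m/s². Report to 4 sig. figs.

Since r ≪ d, expand the inverse-square field across one radius to get the leading 2GMr/d³ term.
Δa = 2GMr/d³
   = 2 × (6.674 × 10⁻¹¹) × (3.597 × 10²⁴) × (6.422 × 10⁵) / (2.937 × 10⁸)³
   = 1.217 × 10⁻⁵ m/s²

1.217 × 10⁻⁵ m/s²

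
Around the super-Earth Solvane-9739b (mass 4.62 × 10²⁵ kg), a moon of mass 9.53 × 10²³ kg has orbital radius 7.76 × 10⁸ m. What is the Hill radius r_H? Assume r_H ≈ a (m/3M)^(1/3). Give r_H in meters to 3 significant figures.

1.48 × 10⁸ m

r_H ≈ a (m/3M)^(1/3)
    = (7.76 × 10⁸) × (9.53 × 10²³ / (3 × 4.62 × 10²⁵))^(1/3)
    = 1.48 × 10⁸ m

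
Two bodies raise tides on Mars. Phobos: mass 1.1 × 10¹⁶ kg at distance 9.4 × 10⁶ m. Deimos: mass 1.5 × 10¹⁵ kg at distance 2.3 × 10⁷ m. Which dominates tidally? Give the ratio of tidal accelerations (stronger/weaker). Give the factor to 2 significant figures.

Phobos, by a factor of ≈ 110

Tidal acceleration ∝ M/d³, so compare M/d³ for each.
Phobos: (1.1 × 10¹⁶) / (9.4 × 10⁶)³ = 1.324 × 10⁻⁵
Deimos: (1.5 × 10¹⁵) / (2.3 × 10⁷)³ = 1.233 × 10⁻⁷
Ratio (larger/smaller) = 110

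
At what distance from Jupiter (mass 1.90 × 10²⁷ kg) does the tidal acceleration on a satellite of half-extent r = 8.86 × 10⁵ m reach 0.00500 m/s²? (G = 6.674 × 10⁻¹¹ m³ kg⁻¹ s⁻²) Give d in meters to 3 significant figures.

2GMr/d³ = a_tidal  ⇒  d = (2GMr / a_tidal)^(1/3)
d = (2 × 6.674×10⁻¹¹ × (1.90 × 10²⁷) × (8.86 × 10⁵) / (0.00500))^(1/3)
  = 3.56 × 10⁸ m

3.56 × 10⁸ m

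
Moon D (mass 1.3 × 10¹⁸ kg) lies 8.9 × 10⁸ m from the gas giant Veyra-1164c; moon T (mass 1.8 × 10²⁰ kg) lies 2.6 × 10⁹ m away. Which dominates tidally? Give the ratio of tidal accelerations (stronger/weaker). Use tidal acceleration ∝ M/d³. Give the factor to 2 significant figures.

Compare M/d³ for the two perturbers:
Moon D: (1.3 × 10¹⁸) / (8.9 × 10⁸)³ = 1.844 × 10⁻⁹
Moon T: (1.8 × 10²⁰) / (2.6 × 10⁹)³ = 1.024 × 10⁻⁸
Ratio (larger/smaller) = 5.6

Moon T, by a factor of ≈ 5.6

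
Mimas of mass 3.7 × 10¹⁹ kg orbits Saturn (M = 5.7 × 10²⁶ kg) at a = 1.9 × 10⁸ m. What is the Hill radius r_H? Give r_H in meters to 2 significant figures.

5.3 × 10⁵ m

r_H ≈ a (m/3M)^(1/3)
    = (1.9 × 10⁸) × (3.7 × 10¹⁹ / (3 × 5.7 × 10²⁶))^(1/3)
    = 5.3 × 10⁵ m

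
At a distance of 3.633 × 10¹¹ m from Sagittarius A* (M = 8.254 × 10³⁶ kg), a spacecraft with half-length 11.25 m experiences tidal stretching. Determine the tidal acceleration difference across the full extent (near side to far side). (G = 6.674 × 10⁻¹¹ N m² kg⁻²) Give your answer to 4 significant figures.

5.170 × 10⁻⁷ m/s²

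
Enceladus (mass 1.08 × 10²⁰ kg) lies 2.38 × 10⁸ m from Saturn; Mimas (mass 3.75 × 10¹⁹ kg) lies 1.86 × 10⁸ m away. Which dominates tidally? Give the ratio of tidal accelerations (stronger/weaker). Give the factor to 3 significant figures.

Tidal acceleration ∝ M/d³, so compare M/d³ for each.
Enceladus: (1.08 × 10²⁰) / (2.38 × 10⁸)³ = 8.011 × 10⁻⁶
Mimas: (3.75 × 10¹⁹) / (1.86 × 10⁸)³ = 5.828 × 10⁻⁶
Ratio (larger/smaller) = 1.37

Enceladus, by a factor of ≈ 1.37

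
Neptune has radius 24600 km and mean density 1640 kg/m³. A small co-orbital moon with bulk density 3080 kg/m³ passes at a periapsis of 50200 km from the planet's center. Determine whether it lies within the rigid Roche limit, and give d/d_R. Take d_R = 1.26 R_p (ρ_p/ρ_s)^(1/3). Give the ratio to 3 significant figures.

d_R = 1.26 × (24600 km) × (1640/3080)^(1/3) = 25120 km
d/d_R = (50200) / (25120) = 2.00
Since d/d_R > 1, the body is outside the Roche limit.

outside; d/d_R ≈ 2.00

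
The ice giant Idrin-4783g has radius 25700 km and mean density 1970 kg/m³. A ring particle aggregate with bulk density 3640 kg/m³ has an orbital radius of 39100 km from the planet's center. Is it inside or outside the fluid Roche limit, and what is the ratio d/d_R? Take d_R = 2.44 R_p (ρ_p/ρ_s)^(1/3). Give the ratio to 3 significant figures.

inside; d/d_R ≈ 0.765

d_R = 2.44 × (25700 km) × (1970/3640)^(1/3) = 51100 km
d/d_R = (39100) / (51100) = 0.765
Since d/d_R < 1, the body is inside the Roche limit.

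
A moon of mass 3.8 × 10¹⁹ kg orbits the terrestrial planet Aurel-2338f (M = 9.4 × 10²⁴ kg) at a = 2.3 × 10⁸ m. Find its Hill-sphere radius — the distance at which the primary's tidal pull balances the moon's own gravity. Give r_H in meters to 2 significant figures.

2.5 × 10⁶ m

r_H ≈ a (m/3M)^(1/3)
    = (2.3 × 10⁸) × (3.8 × 10¹⁹ / (3 × 9.4 × 10²⁴))^(1/3)
    = 2.5 × 10⁶ m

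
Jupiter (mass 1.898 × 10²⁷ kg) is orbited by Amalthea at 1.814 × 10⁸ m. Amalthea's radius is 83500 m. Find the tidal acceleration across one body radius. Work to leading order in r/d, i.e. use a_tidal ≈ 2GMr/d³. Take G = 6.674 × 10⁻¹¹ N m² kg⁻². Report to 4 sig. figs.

3.544 × 10⁻³ m/s²

a_tidal = 2GMr/d³
        = 2 × (6.674 × 10⁻¹¹) × (1.898 × 10²⁷) × (83500) / (1.814 × 10⁸)³
        = 3.544 × 10⁻³ m/s²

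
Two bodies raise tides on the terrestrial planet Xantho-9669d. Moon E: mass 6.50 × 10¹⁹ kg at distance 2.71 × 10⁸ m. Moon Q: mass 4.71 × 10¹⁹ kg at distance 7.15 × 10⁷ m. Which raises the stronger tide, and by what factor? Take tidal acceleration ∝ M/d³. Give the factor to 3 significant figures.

The tide-raising term goes as M/d³ (the gradient of a 1/d² field).
Moon E: (6.50 × 10¹⁹) / (2.71 × 10⁸)³ = 3.266 × 10⁻⁶
Moon Q: (4.71 × 10¹⁹) / (7.15 × 10⁷)³ = 1.289 × 10⁻⁴
Ratio (larger/smaller) = 39.5

Moon Q, by a factor of ≈ 39.5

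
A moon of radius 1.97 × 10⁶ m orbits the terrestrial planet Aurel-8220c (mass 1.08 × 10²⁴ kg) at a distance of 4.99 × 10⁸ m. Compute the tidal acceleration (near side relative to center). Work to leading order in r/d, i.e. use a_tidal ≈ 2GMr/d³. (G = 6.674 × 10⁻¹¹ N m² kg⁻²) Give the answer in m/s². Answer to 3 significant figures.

2.29 × 10⁻⁶ m/s²

Δg = 2GMr/d³
   = 2 × (6.674 × 10⁻¹¹) × (1.08 × 10²⁴) × (1.97 × 10⁶) / (4.99 × 10⁸)³
   = 2.29 × 10⁻⁶ m/s²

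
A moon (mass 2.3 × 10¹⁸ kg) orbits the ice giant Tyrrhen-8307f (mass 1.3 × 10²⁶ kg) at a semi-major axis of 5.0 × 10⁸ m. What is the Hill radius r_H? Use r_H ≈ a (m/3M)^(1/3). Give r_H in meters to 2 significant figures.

9.0 × 10⁵ m

r_H ≈ a (m/3M)^(1/3)
    = (5.0 × 10⁸) × (2.3 × 10¹⁸ / (3 × 1.3 × 10²⁶))^(1/3)
    = 9.0 × 10⁵ m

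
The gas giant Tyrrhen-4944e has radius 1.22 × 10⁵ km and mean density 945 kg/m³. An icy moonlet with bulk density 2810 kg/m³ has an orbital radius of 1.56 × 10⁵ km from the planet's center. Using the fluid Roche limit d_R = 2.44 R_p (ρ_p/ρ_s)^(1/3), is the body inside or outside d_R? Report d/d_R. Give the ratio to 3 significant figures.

inside; d/d_R ≈ 0.754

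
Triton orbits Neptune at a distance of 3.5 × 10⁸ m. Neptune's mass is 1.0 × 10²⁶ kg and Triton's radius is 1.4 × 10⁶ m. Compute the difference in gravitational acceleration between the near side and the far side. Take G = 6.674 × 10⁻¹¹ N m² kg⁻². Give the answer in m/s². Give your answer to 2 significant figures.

8.7 × 10⁻⁴ m/s²

Near-to-far spans 2r, so the tidal difference is twice the near-to-center value: 4GMr/d³.
Δa = 4GMr/d³
   = 4 × (6.674 × 10⁻¹¹) × (1.0 × 10²⁶) × (1.4 × 10⁶) / (3.5 × 10⁸)³
   = 8.7 × 10⁻⁴ m/s²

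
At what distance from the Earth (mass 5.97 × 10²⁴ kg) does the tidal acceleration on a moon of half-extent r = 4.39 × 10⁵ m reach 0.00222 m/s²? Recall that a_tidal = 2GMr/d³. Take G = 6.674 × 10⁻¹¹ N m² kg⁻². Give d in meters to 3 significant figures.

2GMr/d³ = a_tidal  ⇒  d = (2GMr / a_tidal)^(1/3)
d = (2 × 6.674×10⁻¹¹ × (5.97 × 10²⁴) × (4.39 × 10⁵) / (0.00222))^(1/3)
  = 5.40 × 10⁷ m

5.40 × 10⁷ m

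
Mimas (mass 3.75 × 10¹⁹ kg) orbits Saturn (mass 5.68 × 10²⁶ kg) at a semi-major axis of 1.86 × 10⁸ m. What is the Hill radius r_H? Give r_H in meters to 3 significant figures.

5.21 × 10⁵ m

r_H ≈ a (m/3M)^(1/3)
    = (1.86 × 10⁸) × (3.75 × 10¹⁹ / (3 × 5.68 × 10²⁶))^(1/3)
    = 5.21 × 10⁵ m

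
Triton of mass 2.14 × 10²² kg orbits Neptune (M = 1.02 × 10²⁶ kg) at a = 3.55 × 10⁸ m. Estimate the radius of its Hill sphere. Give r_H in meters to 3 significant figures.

r_H ≈ a (m/3M)^(1/3)
    = (3.55 × 10⁸) × (2.14 × 10²² / (3 × 1.02 × 10²⁶))^(1/3)
    = 1.46 × 10⁷ m

1.46 × 10⁷ m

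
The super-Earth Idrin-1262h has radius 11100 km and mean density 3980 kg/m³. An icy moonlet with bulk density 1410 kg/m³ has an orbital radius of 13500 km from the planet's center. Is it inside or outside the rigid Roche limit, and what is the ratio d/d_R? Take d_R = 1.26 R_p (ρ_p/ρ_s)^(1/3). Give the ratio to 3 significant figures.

d_R = 1.26 × (11100 km) × (3980/1410)^(1/3) = 19770 km
d/d_R = (13500) / (19770) = 0.683
Since d/d_R < 1, the body is inside the Roche limit.

inside; d/d_R ≈ 0.683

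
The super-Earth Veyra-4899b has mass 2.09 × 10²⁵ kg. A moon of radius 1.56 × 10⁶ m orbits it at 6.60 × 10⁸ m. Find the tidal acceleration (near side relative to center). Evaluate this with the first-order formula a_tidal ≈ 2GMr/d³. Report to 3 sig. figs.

1.51 × 10⁻⁵ m/s²

Since r ≪ d, expand the inverse-square field across one radius to get the leading 2GMr/d³ term.
a_tidal = 2GMr/d³
        = 2 × (6.674 × 10⁻¹¹) × (2.09 × 10²⁵) × (1.56 × 10⁶) / (6.60 × 10⁸)³
        = 1.51 × 10⁻⁵ m/s²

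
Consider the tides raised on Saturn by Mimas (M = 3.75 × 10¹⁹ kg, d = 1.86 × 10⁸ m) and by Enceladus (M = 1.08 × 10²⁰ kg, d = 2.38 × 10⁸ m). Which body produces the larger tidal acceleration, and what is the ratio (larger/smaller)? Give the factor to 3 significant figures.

Tidal acceleration ∝ M/d³, so compare M/d³ for each.
Mimas: (3.75 × 10¹⁹) / (1.86 × 10⁸)³ = 5.828 × 10⁻⁶
Enceladus: (1.08 × 10²⁰) / (2.38 × 10⁸)³ = 8.011 × 10⁻⁶
Ratio (larger/smaller) = 1.37

Enceladus, by a factor of ≈ 1.37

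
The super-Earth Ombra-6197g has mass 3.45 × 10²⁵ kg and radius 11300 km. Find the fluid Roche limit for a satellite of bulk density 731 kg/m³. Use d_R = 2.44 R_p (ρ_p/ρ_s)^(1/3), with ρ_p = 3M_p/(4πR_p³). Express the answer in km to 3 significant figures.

ρ_p = 3M_p/(4πR_p³) = 3 × (3.45 × 10²⁵) / (4π × (1.13 × 10⁷ m)³) = 5710 kg/m³
d_R = 2.44 × 11300 km × (5710/731)^(1/3)
    = 54700 km

54700 km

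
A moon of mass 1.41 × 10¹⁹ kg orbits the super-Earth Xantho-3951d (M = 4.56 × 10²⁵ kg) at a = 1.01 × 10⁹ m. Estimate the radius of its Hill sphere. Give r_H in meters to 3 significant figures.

r_H ≈ a (m/3M)^(1/3)
    = (1.01 × 10⁹) × (1.41 × 10¹⁹ / (3 × 4.56 × 10²⁵))^(1/3)
    = 4.74 × 10⁶ m

4.74 × 10⁶ m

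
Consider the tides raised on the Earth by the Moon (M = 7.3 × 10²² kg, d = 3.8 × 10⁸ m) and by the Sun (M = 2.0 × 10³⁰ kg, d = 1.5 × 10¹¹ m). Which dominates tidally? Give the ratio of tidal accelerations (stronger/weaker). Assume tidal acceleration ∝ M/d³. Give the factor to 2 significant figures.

The tide-raising term goes as M/d³ (the gradient of a 1/d² field).
The Moon: (7.3 × 10²²) / (3.8 × 10⁸)³ = 1.330 × 10⁻³
The Sun: (2.0 × 10³⁰) / (1.5 × 10¹¹)³ = 5.926 × 10⁻⁴
Ratio (larger/smaller) = 2.2

The Moon, by a factor of ≈ 2.2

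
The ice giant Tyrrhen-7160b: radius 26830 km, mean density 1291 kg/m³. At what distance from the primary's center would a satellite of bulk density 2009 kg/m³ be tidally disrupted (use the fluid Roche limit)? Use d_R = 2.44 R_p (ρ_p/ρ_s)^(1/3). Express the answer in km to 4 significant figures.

d_R = 2.44 × 26830 km × (1291/2009)^(1/3)
    = 56490 km

56490 km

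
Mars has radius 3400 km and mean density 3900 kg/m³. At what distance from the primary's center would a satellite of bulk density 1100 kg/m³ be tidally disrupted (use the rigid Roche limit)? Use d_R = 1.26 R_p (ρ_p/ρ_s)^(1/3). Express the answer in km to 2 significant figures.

6500 km

d_R = 1.26 × 3400 km × (3900/1100)^(1/3)
    = 6500 km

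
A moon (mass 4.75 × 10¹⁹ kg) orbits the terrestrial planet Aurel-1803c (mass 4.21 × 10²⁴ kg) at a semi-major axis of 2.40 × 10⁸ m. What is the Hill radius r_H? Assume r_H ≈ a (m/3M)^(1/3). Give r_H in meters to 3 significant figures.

3.73 × 10⁶ m

r_H ≈ a (m/3M)^(1/3)
    = (2.40 × 10⁸) × (4.75 × 10¹⁹ / (3 × 4.21 × 10²⁴))^(1/3)
    = 3.73 × 10⁶ m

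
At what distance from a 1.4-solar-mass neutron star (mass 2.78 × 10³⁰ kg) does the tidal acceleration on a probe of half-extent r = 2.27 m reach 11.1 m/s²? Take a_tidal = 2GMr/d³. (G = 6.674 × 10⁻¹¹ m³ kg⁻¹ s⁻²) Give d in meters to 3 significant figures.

4.23 × 10⁶ m

2GMr/d³ = a_tidal  ⇒  d = (2GMr / a_tidal)^(1/3)
d = (2 × 6.674×10⁻¹¹ × (2.78 × 10³⁰) × (2.27) / (11.1))^(1/3)
  = 4.23 × 10⁶ m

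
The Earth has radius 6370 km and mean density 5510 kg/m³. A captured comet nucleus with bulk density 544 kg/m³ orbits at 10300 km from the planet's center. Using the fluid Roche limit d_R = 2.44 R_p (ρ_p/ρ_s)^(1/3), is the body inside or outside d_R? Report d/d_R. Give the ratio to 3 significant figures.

d_R = 2.44 × (6370 km) × (5510/544)^(1/3) = 33630 km
d/d_R = (10300) / (33630) = 0.306
Since d/d_R < 1, the body is inside the Roche limit.

inside; d/d_R ≈ 0.306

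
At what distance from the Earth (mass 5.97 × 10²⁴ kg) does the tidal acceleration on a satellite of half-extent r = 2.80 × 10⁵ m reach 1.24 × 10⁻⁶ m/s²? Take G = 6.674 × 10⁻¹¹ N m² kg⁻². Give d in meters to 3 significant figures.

5.65 × 10⁸ m

2GMr/d³ = a_tidal  ⇒  d = (2GMr / a_tidal)^(1/3)
d = (2 × 6.674×10⁻¹¹ × (5.97 × 10²⁴) × (2.80 × 10⁵) / (1.24 × 10⁻⁶))^(1/3)
  = 5.65 × 10⁸ m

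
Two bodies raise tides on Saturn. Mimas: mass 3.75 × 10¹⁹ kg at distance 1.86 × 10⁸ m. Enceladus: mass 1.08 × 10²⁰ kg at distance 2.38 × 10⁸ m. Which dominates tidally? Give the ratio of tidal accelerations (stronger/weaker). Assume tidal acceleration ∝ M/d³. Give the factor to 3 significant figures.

Enceladus, by a factor of ≈ 1.37

Compare M/d³ for the two perturbers:
Mimas: (3.75 × 10¹⁹) / (1.86 × 10⁸)³ = 5.828 × 10⁻⁶
Enceladus: (1.08 × 10²⁰) / (2.38 × 10⁸)³ = 8.011 × 10⁻⁶
Ratio (larger/smaller) = 1.37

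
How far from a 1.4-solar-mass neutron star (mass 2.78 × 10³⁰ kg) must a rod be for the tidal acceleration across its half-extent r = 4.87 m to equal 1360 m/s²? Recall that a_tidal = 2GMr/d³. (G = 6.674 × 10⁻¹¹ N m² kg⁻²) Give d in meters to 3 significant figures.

2GMr/d³ = a_tidal  ⇒  d = (2GMr / a_tidal)^(1/3)
d = (2 × 6.674×10⁻¹¹ × (2.78 × 10³⁰) × (4.87) / (1360))^(1/3)
  = 1.10 × 10⁶ m

1.10 × 10⁶ m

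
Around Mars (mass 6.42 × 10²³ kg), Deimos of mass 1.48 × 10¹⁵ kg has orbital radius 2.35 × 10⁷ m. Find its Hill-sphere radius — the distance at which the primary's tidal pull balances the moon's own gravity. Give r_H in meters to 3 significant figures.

r_H ≈ a (m/3M)^(1/3)
    = (2.35 × 10⁷) × (1.48 × 10¹⁵ / (3 × 6.42 × 10²³))^(1/3)
    = 2.15 × 10⁴ m

2.15 × 10⁴ m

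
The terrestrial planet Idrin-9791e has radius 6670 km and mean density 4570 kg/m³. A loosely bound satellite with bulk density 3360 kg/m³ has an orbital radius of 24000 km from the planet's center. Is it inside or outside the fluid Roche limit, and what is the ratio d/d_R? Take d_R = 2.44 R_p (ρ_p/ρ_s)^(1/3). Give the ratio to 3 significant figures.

d_R = 2.44 × (6670 km) × (4570/3360)^(1/3) = 18030 km
d/d_R = (24000) / (18030) = 1.33
Since d/d_R > 1, the body is outside the Roche limit.

outside; d/d_R ≈ 1.33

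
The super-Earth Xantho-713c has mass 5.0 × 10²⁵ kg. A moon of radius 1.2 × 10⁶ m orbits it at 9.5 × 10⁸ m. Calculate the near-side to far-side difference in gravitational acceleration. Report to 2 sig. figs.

Δg = 4GMr/d³
   = 4 × (6.674 × 10⁻¹¹) × (5.0 × 10²⁵) × (1.2 × 10⁶) / (9.5 × 10⁸)³
   = 1.9 × 10⁻⁵ m/s²

1.9 × 10⁻⁵ m/s²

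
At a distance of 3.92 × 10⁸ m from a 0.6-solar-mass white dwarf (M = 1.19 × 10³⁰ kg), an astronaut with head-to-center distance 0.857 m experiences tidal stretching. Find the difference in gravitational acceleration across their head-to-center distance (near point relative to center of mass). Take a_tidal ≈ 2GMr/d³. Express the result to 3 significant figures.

2.26 × 10⁻⁶ m/s²

Δa = 2GMr/d³
   = 2 × (6.674 × 10⁻¹¹) × (1.19 × 10³⁰) × (0.857) / (3.92 × 10⁸)³
   = 2.26 × 10⁻⁶ m/s²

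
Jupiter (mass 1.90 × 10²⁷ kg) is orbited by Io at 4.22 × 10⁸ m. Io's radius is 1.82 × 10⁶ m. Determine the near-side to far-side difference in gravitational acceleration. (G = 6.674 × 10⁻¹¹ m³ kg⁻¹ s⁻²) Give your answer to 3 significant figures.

a_tidal = 4GMr/d³
        = 4 × (6.674 × 10⁻¹¹) × (1.90 × 10²⁷) × (1.82 × 10⁶) / (4.22 × 10⁸)³
        = 1.23 × 10⁻² m/s²

1.23 × 10⁻² m/s²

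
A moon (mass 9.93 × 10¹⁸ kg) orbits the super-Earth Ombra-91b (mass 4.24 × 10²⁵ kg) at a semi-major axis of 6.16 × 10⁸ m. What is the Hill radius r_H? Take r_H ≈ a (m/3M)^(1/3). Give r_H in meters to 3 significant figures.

2.63 × 10⁶ m

r_H ≈ a (m/3M)^(1/3)
    = (6.16 × 10⁸) × (9.93 × 10¹⁸ / (3 × 4.24 × 10²⁵))^(1/3)
    = 2.63 × 10⁶ m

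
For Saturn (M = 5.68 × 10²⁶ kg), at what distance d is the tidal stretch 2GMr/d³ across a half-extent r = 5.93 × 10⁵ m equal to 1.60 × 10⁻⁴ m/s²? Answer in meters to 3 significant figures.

2GMr/d³ = a_tidal  ⇒  d = (2GMr / a_tidal)^(1/3)
d = (2 × 6.674×10⁻¹¹ × (5.68 × 10²⁶) × (5.93 × 10⁵) / (1.60 × 10⁻⁴))^(1/3)
  = 6.55 × 10⁸ m

6.55 × 10⁸ m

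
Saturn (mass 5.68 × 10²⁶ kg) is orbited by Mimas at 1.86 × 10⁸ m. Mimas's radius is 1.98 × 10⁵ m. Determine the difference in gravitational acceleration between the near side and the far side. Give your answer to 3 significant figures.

Δa = 4GMr/d³
   = 4 × (6.674 × 10⁻¹¹) × (5.68 × 10²⁶) × (1.98 × 10⁵) / (1.86 × 10⁸)³
   = 4.67 × 10⁻³ m/s²

4.67 × 10⁻³ m/s²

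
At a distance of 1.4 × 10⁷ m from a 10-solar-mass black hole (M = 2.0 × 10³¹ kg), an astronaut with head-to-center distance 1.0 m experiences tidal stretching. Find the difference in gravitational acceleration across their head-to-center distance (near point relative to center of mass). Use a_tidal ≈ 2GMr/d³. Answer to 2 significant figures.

Δg = 2GMr/d³
   = 2 × (6.674 × 10⁻¹¹) × (2.0 × 10³¹) × (1.0) / (1.4 × 10⁷)³
   = 9.7 × 10⁻¹ m/s²

9.7 × 10⁻¹ m/s²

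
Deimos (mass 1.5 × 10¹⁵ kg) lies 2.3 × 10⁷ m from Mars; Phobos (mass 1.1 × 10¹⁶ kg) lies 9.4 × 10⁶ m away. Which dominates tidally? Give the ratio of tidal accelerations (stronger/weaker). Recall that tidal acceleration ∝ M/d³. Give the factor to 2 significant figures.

The tide-raising term goes as M/d³ (the gradient of a 1/d² field).
Deimos: (1.5 × 10¹⁵) / (2.3 × 10⁷)³ = 1.233 × 10⁻⁷
Phobos: (1.1 × 10¹⁶) / (9.4 × 10⁶)³ = 1.324 × 10⁻⁵
Ratio (larger/smaller) = 110

Phobos, by a factor of ≈ 110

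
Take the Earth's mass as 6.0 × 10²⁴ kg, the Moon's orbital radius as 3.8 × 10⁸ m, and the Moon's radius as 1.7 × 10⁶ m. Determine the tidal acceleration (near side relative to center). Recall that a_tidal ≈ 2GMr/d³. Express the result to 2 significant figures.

Δa = 2GMr/d³
   = 2 × (6.674 × 10⁻¹¹) × (6.0 × 10²⁴) × (1.7 × 10⁶) / (3.8 × 10⁸)³
   = 2.5 × 10⁻⁵ m/s²

2.5 × 10⁻⁵ m/s²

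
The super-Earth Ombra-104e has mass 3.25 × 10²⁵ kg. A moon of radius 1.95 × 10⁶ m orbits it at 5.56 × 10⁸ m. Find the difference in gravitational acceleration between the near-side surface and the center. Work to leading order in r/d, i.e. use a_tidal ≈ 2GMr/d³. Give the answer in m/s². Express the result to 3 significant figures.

4.92 × 10⁻⁵ m/s²

Since r ≪ d, expand the inverse-square field across one radius to get the leading 2GMr/d³ term.
Δg = 2GMr/d³
   = 2 × (6.674 × 10⁻¹¹) × (3.25 × 10²⁵) × (1.95 × 10⁶) / (5.56 × 10⁸)³
   = 4.92 × 10⁻⁵ m/s²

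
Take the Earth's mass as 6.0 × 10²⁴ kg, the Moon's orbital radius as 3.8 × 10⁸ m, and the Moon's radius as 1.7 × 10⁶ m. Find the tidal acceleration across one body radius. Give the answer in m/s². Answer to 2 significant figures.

a_tidal = 2GMr/d³
        = 2 × (6.674 × 10⁻¹¹) × (6.0 × 10²⁴) × (1.7 × 10⁶) / (3.8 × 10⁸)³
        = 2.5 × 10⁻⁵ m/s²

2.5 × 10⁻⁵ m/s²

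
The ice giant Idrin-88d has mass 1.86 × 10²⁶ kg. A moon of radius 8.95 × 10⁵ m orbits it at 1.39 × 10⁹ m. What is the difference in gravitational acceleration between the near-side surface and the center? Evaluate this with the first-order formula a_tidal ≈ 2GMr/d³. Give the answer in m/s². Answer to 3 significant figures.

a_tidal = 2GMr/d³
        = 2 × (6.674 × 10⁻¹¹) × (1.86 × 10²⁶) × (8.95 × 10⁵) / (1.39 × 10⁹)³
        = 8.27 × 10⁻⁶ m/s²

8.27 × 10⁻⁶ m/s²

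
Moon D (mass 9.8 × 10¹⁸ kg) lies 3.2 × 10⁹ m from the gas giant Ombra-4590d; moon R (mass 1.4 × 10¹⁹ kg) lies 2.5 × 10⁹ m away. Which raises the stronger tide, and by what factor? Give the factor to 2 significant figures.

The tide-raising term goes as M/d³ (the gradient of a 1/d² field).
Moon D: (9.8 × 10¹⁸) / (3.2 × 10⁹)³ = 2.991 × 10⁻¹⁰
Moon R: (1.4 × 10¹⁹) / (2.5 × 10⁹)³ = 8.960 × 10⁻¹⁰
Ratio (larger/smaller) = 3.0

Moon R, by a factor of ≈ 3.0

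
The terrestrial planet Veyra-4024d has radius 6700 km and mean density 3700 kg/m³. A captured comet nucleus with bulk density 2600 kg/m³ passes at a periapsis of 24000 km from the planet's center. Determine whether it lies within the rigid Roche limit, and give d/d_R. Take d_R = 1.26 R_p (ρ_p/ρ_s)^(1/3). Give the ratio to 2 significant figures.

outside; d/d_R ≈ 2.5

d_R = 1.26 × (6700 km) × (3700/2600)^(1/3) = 9496 km
d/d_R = (24000) / (9496) = 2.5
Since d/d_R > 1, the body is outside the Roche limit.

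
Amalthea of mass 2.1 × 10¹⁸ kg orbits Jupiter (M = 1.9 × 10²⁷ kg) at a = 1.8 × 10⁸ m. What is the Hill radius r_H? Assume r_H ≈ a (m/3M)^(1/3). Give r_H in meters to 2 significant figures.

1.3 × 10⁵ m

r_H ≈ a (m/3M)^(1/3)
    = (1.8 × 10⁸) × (2.1 × 10¹⁸ / (3 × 1.9 × 10²⁷))^(1/3)
    = 1.3 × 10⁵ m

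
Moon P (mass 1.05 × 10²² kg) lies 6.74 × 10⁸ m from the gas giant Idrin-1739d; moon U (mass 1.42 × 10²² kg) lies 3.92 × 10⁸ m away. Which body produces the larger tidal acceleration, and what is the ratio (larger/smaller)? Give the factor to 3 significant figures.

Moon U, by a factor of ≈ 6.87

Tidal stretch scales as M/d³; compute that for each body.
Moon P: (1.05 × 10²²) / (6.74 × 10⁸)³ = 3.429 × 10⁻⁵
Moon U: (1.42 × 10²²) / (3.92 × 10⁸)³ = 2.357 × 10⁻⁴
Ratio (larger/smaller) = 6.87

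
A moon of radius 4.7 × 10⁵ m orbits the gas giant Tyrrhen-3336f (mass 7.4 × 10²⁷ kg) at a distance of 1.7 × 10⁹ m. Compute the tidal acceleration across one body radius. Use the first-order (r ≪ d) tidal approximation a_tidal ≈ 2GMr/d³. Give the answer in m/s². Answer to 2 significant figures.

a_tidal = 2GMr/d³
        = 2 × (6.674 × 10⁻¹¹) × (7.4 × 10²⁷) × (4.7 × 10⁵) / (1.7 × 10⁹)³
        = 9.4 × 10⁻⁵ m/s²

9.4 × 10⁻⁵ m/s²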